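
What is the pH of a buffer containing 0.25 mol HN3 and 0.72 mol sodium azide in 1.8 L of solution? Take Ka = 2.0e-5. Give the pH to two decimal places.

pKa = −log(2.0 × 10^-5) = 4.699
Using pH = pKa + log([base]/[acid]) with [base]/[acid] = 0.72/0.25:
pH = 4.699 + (+0.459) = 5.16

pH = 5.16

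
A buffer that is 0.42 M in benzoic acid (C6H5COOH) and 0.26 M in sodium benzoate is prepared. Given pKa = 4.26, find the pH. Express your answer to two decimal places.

Henderson–Hasselbalch: pH = pKa + log([C6H5COO-]/[C6H5COOH]) = 4.26 + log(0.26/0.42)
pH = 4.26 + (-0.208) = 4.05

pH = 4.05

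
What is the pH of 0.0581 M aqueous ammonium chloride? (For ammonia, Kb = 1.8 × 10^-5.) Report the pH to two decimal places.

pH = 5.25

NH4+ is the conjugate acid of the weak base NH3.
Ka = Kw/Kb = 1.0×10^-14 / 1.8 × 10^-5 = 5.56 × 10^-10
From the ICE table, Ka = [H+]²/(0.0581 − [H+]) = 5.56 × 10^-10.
Since Ka ≪ C₀, [H+] ≈ √(Ka·C₀) = 5.68 × 10^-6 M.
pH = −log[H+] = −log(5.68 × 10^-6) = 5.25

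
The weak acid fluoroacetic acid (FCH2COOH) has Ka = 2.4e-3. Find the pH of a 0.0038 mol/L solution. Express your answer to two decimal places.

FCH2COOH ⇌ FCH2COO- + H+
From the ICE table, Ka = x²/(0.0038 − x) = 2.4 × 10^-3.
x is not negligible relative to C₀; solve x² + 0.0024·x − 9.12e-06 = 0.
x = [−0.0024 + √(0.0024² + 3.65e-05)]/2 = 2.05 × 10^-3 M
pH = −log(2.05 × 10^-3) = 2.69

pH = 2.69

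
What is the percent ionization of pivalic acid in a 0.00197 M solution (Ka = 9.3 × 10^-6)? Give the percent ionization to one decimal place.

(CH3)3CCOOH ⇌ (CH3)3CCOO- + H+; let x = [H+] at equilibrium.
Ka = x²/(C₀ − x); solving the quadratic gives x = 1.31 × 10^-4 M.
Fraction ionized = 1.31 × 10^-4 / 0.00197 = 0.0665 → 6.6%

6.6%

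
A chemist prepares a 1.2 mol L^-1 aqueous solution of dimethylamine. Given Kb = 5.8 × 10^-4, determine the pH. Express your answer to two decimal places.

pH = 12.42

(CH3)2NH + H2O ⇌ (CH3)2NH2+ + OH-
Kb = x²/(1.2 − x) = 5.8 × 10^-4
Neglecting x in the denominator: x = √(5.8 × 10^-4 × 1.2) = 2.64 × 10^-2 M
Check: 2.2% ionized — well under 5%, approximation valid.
pOH = −log(2.64 × 10^-2) = 1.58; pH = 14.00 − 1.58 = 12.42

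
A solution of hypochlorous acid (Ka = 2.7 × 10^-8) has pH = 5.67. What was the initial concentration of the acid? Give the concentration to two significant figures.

C₀ = 1.7 × 10^-4 M

[H+] = 10^(-5.67) = 2.14 × 10^-6 M = x
Ka = x²/(C₀ − x) ⇒ C₀ = x + x²/Ka
C₀ = 2.14 × 10^-6 + (2.14 × 10^-6)²/(2.7 × 10^-8) = 1.72 × 10^-4 M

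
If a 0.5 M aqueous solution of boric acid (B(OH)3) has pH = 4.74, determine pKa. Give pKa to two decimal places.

pKa = 9.18

[H+] = 10^(-4.74) = 1.82 × 10^-5 M
At equilibrium [HA] = 0.5 − 1.82 × 10^-5 = 5.00 × 10^-1 M
Ka = [H+][A-]/[HA] = (1.82 × 10^-5)² / 5.00 × 10^-1 = 6.62 × 10^-10
pKa = -log(6.62 × 10^-10) = 9.18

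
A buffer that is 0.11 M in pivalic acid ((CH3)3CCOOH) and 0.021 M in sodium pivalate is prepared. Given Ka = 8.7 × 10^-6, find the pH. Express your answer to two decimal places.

pKa = −log(8.7 × 10^-6) = 5.060
pH = pKa + log([A⁻]/[HA]) = 5.060 + log(0.021/0.11)
pH = 5.060 + (-0.719) = 4.34

pH = 4.34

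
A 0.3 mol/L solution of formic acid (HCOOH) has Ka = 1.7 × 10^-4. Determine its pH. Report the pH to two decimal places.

pH = 2.15

HCOOH ⇌ HCOO- + H+
Ka = x²/(0.3 − x) = 1.7 × 10^-4
Since Ka ≪ C₀, x ≈ √(Ka·C₀) = 7.14 × 10^-3 M.
pH = −log[H+] = −log(7.14 × 10^-3) = 2.15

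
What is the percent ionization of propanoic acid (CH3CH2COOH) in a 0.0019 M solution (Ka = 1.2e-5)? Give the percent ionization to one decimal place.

CH3CH2COOH ⇌ CH3CH2COO- + H+; let x = [H+] at equilibrium.
Ka = x²/(C₀ − x); solving the quadratic gives x = 1.45 × 10^-4 M.
% ionization = x/C₀ × 100% = 1.45 × 10^-4/0.0019 × 100% = 7.6%

7.6%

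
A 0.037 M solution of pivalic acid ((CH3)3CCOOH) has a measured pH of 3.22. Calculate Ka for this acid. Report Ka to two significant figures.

Ka = 1.0 × 10^-5

[H+] = 10^(-3.22) = 6.03 × 10^-4 M
At equilibrium [HA] = 0.037 − 6.03 × 10^-4 = 3.64 × 10^-2 M
Ka = [H+][A-]/[HA] = (6.03 × 10^-4)² / 3.64 × 10^-2 = 1.0 × 10^-5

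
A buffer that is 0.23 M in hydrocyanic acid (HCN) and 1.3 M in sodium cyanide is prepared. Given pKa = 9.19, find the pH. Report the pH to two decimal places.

pH = pKa + log([A⁻]/[HA]) = 9.19 + log(1.3/0.23)
pH = 9.19 + (+0.752) = 9.94

pH = 9.94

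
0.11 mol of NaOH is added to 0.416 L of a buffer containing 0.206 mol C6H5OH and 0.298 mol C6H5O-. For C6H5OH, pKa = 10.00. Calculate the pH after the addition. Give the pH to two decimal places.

After neutralization: n(C6H5OH) = 0.096 mol, n(C6H5O-) = 0.408 mol.
pH = pKa + log([A⁻]/[HA]) = 10.00 + log(0.408/0.096) = 10.00 +0.628

pH = 10.63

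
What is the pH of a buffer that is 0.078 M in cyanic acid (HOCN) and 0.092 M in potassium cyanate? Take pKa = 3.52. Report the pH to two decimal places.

pH = 3.59

pH = pKa + log([A⁻]/[HA]) = 3.52 + log(0.092/0.078)
pH = 3.52 + (+0.072) = 3.59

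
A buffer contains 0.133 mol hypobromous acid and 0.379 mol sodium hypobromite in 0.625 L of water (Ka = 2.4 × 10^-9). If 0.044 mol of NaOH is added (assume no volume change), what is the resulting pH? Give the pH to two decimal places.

After neutralization: n(HOBr) = 0.089 mol, n(OBr-) = 0.423 mol.
pKa = −log(2.4 × 10^-9) = 8.620
Henderson–Hasselbalch with mole ratio 0.423/0.089: pH = 8.620 + (+0.677)

pH = 9.30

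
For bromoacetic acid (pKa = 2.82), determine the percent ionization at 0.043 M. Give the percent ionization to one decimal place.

17.1%

BrCH2COOH ⇌ BrCH2COO- + H+; let x = [H+] at equilibrium.
Ka = 10^(−2.82) = 1.51 × 10^-3
Ka = x²/(C₀ − x); solving the quadratic gives x = 7.34 × 10^-3 M.
Fraction ionized = 7.34 × 10^-3 / 0.043 = 0.1707 → 17.1%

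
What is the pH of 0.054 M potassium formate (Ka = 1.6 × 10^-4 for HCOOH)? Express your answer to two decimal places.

pH = 8.26

HCOO- is the conjugate base of the weak acid HCOOH.
Kb = Kw/Ka = 1.0×10^-14 / 1.6 × 10^-4 = 6.25 × 10^-11
From the ICE table, Kb = x²/(0.054 − x) = 6.25 × 10^-11.
Neglecting x in the denominator: x = √(6.25 × 10^-11 × 0.054) = 1.84 × 10^-6 M
(x/C₀ = 0.0034% < 5%, so the approximation holds.)
pOH = 5.74, so pH = 14.00 − pOH = 8.26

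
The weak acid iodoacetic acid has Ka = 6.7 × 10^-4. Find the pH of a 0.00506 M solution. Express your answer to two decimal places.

pH = 2.81

ICH2COOH ⇌ ICH2COO- + H+
Ka = [H+]²/(0.00506 − [H+]) = 6.7 × 10^-4
Here C₀/Ka ≈ 7.55, so the small-[H+] approximation fails. Use the quadratic:
[H+] = (−Ka + √(Ka² + 4·Ka·C₀))/2 = 1.54 × 10^-3 M
pH = −log(1.54 × 10^-3) = 2.81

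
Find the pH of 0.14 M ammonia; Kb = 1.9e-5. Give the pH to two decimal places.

NH3 + H2O ⇌ NH4+ + OH-
Kb = [OH-]²/(0.14 − [OH-]) = 1.9 × 10^-5
Since Kb ≪ C₀, [OH-] ≈ √(Kb·C₀) = 1.63 × 10^-3 M.
pOH = −log(1.63 × 10^-3) = 2.79; pH = 14.00 − 2.79 = 11.21

pH = 11.21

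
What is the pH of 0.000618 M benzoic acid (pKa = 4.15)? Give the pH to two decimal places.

pH = 3.75

C6H5COOH ⇌ C6H5COO- + H+
Ka = 10^(−4.15) = 7.08 × 10^-5
From the ICE table, Ka = [H+]²/(0.000618 − [H+]) = 7.08 × 10^-5.
Here C₀/Ka ≈ 8.73, so the small-[H+] approximation fails. Use the quadratic:
[H+] = [−7.08e-05 + √(7.08e-05² + 1.75e-07)]/2 = 1.77 × 10^-4 M
pH = −log(1.77 × 10^-4) = 3.75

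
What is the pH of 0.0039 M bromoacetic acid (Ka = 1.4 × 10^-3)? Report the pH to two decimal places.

BrCH2COOH ⇌ BrCH2COO- + H+
From the ICE table, Ka = [H+]²/(0.0039 − [H+]) = 1.4 × 10^-3.
[H+] is not negligible relative to C₀; solve [H+]² + 0.0014·[H+] − 5.46e-06 = 0.
[H+] = (−Ka + √(Ka² + 4·Ka·C₀))/2 = 1.74 × 10^-3 M
pH = −log(1.74 × 10^-3) = 2.76

pH = 2.76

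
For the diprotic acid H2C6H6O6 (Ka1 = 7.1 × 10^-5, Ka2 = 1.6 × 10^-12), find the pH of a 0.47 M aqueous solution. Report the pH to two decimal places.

Since Ka1 ≫ Ka2, the first ionization dominates [H+].
Ka1 = x²/(0.47 − x) = 7.1 × 10^-5
x ≈ √(7.1 × 10^-5 × 0.47) = 5.78 × 10^-3 M
pH = −log(5.78 × 10^-3) = 2.24

pH = 2.24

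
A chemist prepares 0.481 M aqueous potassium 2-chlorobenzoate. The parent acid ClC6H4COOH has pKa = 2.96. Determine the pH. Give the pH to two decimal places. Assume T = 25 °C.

pH = 8.32

ClC6H4COO- is the conjugate base of the weak acid ClC6H4COOH.
Ka = 10^(−2.96) = 1.10 × 10^-3
Kb = Kw/Ka = 1.0×10^-14 / 1.10 × 10^-3 = 9.09 × 10^-12
Let x = [OH-] at equilibrium. Kb = x²/(0.481 − x).
Neglecting x in the denominator: x = √(9.09 × 10^-12 × 0.481) = 2.09 × 10^-6 M
Check: 0.00043% ionized — well under 5%, approximation valid.
pOH = 5.68, so pH = 14.00 − pOH = 8.32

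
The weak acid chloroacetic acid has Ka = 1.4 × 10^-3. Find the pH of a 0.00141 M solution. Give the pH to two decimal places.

pH = 3.06

ClCH2COOH ⇌ ClCH2COO- + H+
Ka = [H+]²/(0.00141 − [H+]) = 1.4 × 10^-3
Here C₀/Ka ≈ 1.01, so the small-[H+] approximation fails. Use the quadratic:
[H+] = [−0.0014 + √(0.0014² + 7.9e-06)]/2 = 8.70 × 10^-4 M
pH = −log[H+] = −log(8.70 × 10^-4) = 3.06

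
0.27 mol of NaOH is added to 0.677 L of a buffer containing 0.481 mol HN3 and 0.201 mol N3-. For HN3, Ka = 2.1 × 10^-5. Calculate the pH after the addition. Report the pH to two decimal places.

pH = 5.03

OH- converts HN3 to N3-: HN3 → 0.211 mol, N3- → 0.471 mol.
pKa = −log(2.1 × 10^-5) = 4.678
pH = pKa + log(n_N3-/n_HN3) = 4.678 + log(0.471/0.211) = 4.678 + (+0.349)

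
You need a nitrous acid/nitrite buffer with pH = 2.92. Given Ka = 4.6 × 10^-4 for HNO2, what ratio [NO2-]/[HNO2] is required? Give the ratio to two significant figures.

ratio = 0.38

pKa = -log(4.6 × 10^-4) = 3.337
pH = pKa + log(r) ⇒ log(r) = 2.92 − 3.337 = -0.417
r = [NO2-]/[HNO2] = 10^(-0.417) = 0.383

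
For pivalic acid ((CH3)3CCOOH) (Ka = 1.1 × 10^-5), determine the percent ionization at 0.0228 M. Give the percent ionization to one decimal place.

(CH3)3CCOOH ⇌ (CH3)3CCOO- + H+; let x = [H+] at equilibrium.
x ≈ √(Ka·C₀) = √(1.1 × 10^-5 × 0.0228) = 5.01 × 10^-4 M
% ionization = x/C₀ × 100% = 5.01 × 10^-4/0.0228 × 100% = 2.2%

2.2%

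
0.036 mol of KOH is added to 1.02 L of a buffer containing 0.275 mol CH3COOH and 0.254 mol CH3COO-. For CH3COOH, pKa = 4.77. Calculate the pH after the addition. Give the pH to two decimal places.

OH- converts CH3COOH to CH3COO-: CH3COOH → 0.239 mol, CH3COO- → 0.29 mol.
pH = pKa + log(n_CH3COO-/n_CH3COOH) = 4.77 + log(0.29/0.239) = 4.77 + (+0.084)

pH = 4.85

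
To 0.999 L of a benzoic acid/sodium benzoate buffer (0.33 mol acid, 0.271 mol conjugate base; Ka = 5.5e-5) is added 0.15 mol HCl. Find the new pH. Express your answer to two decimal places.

Added H+ converts C6H5COO- to C6H5COOH: C6H5COOH → 0.48 mol, C6H5COO- → 0.121 mol.
pKa = −log(5.5 × 10^-5) = 4.260
Henderson–Hasselbalch with mole ratio 0.121/0.48: pH = 4.260 + (-0.598)

pH = 3.66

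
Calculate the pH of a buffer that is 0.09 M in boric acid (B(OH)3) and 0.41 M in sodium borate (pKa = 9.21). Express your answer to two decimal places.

pH = 9.87

Using pH = pKa + log([base]/[acid]) with [base]/[acid] = 0.41/0.09:
pH = 9.21 + (+0.659) = 9.87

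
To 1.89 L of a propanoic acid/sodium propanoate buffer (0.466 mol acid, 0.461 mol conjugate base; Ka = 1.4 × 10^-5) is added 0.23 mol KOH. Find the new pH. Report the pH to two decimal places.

pH = 5.32

After neutralization: n(CH3CH2COOH) = 0.236 mol, n(CH3CH2COO-) = 0.691 mol.
pKa = −log(1.4 × 10^-5) = 4.854
Henderson–Hasselbalch with mole ratio 0.691/0.236: pH = 4.854 + (+0.467)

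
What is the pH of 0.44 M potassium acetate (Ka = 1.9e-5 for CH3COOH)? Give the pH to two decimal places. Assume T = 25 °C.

pH = 9.18

CH3COO- is the conjugate base of the weak acid CH3COOH.
Kb = Kw/Ka = 1.0×10^-14 / 1.9 × 10^-5 = 5.26 × 10^-10
Kb = [OH-]²/(0.44 − [OH-]) = 5.26 × 10^-10
Assume [OH-] ≪ 0.44: [OH-] ≈ √(5.26 × 10^-10 × 0.44) = 1.52 × 10^-5 M
Check: 0.0035% ionized — well under 5%, approximation valid.
pOH = 4.82, so pH = 14.00 − pOH = 9.18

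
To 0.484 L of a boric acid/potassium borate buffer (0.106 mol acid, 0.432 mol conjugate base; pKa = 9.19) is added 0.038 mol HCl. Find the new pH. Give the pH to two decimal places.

pH = 9.63

After neutralization: n(B(OH)3) = 0.144 mol, n(B(OH)4-) = 0.394 mol.
Henderson–Hasselbalch with mole ratio 0.394/0.144: pH = 9.19 + (+0.437)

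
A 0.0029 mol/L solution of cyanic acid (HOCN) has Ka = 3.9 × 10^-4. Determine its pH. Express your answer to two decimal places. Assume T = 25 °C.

pH = 3.05

HOCN ⇌ OCN- + H+
Ka = [H+]²/(0.0029 − [H+]) = 3.9 × 10^-4
[H+] is not negligible relative to C₀; solve [H+]² + 0.00039·[H+] − 1.13e-06 = 0.
[H+] = [−0.00039 + √(0.00039² + 4.52e-06)]/2 = 8.86 × 10^-4 M
pH = −log[H+] = −log(8.86 × 10^-4) = 3.05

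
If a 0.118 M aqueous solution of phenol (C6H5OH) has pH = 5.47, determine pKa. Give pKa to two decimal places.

[H+] = 10^(-5.47) = 3.39 × 10^-6 M
At equilibrium [HA] = 0.118 − 3.39 × 10^-6 = 1.18 × 10^-1 M
Ka = [H+][A-]/[HA] = (3.39 × 10^-6)² / 1.18 × 10^-1 = 9.74 × 10^-11
pKa = -log(9.74 × 10^-11) = 10.01

pKa = 10.01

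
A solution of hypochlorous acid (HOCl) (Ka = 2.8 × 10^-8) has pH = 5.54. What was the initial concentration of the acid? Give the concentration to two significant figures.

C₀ = 3.0 × 10^-4 M

[H+] = 10^(-5.54) = 2.88 × 10^-6 M = x
Ka = x²/(C₀ − x) ⇒ C₀ = x + x²/Ka
C₀ = 2.88 × 10^-6 + (2.88 × 10^-6)²/(2.8 × 10^-8) = 2.99 × 10^-4 M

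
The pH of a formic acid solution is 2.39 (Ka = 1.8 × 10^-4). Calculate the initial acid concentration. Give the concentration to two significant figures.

C₀ = 9.6 × 10^-2 M

[H+] = 10^(-2.39) = 4.07 × 10^-3 M = x
Ka = x²/(C₀ − x) ⇒ C₀ = x + x²/Ka
C₀ = 4.07 × 10^-3 + (4.07 × 10^-3)²/(1.8 × 10^-4) = 9.61 × 10^-2 M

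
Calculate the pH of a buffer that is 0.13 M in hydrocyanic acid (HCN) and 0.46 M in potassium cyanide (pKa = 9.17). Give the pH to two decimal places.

pH = 9.72

pH = pKa + log([A⁻]/[HA]) = 9.17 + log(0.46/0.13)
pH = 9.17 + (+0.549) = 9.72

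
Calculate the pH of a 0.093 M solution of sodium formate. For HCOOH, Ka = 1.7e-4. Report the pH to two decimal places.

HCOO- is the conjugate base of the weak acid HCOOH.
Kb = Kw/Ka = 1.0×10^-14 / 1.7 × 10^-4 = 5.88 × 10^-11
From the ICE table, Kb = [OH-]²/(0.093 − [OH-]) = 5.88 × 10^-11.
Assume [OH-] ≪ 0.093: [OH-] ≈ √(5.88 × 10^-11 × 0.093) = 2.34 × 10^-6 M
Check: 0.0025% ionized — well under 5%, approximation valid.
pOH = −log(2.34 × 10^-6) = 5.63; pH = 14.00 − 5.63 = 8.37

pH = 8.37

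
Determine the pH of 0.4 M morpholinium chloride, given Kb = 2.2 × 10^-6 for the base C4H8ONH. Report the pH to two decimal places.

pH = 4.37

C4H8ONH2+ is the conjugate acid of the weak base C4H8ONH.
Ka = Kw/Kb = 1.0×10^-14 / 2.2 × 10^-6 = 4.55 × 10^-9
Ka = [H+]²/(0.4 − [H+]) = 4.55 × 10^-9
Assume [H+] ≪ 0.4: [H+] ≈ √(4.55 × 10^-9 × 0.4) = 4.27 × 10^-5 M
([H+]/C₀ = 0.011% < 5%, so the approximation holds.)
pH = −log[H+] = −log(4.27 × 10^-5) = 4.37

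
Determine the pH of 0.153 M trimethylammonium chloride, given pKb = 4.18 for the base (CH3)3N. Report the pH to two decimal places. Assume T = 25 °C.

(CH3)3NH+ is the conjugate acid of the weak base (CH3)3N.
Kb = 10^(−4.18) = 6.61 × 10^-5
Ka = Kw/Kb = 1.0×10^-14 / 6.61 × 10^-5 = 1.51 × 10^-10
Let x = [H+] at equilibrium. Ka = x²/(0.153 − x).
Since Ka ≪ C₀, x ≈ √(Ka·C₀) = 4.81 × 10^-6 M.
(x/C₀ = 0.0031% < 5%, so the approximation holds.)
pH = −log[H+] = −log(4.81 × 10^-6) = 5.32

pH = 5.32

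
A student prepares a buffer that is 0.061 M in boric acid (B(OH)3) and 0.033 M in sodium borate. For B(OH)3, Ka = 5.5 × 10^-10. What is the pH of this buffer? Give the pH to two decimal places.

pKa = −log(5.5 × 10^-10) = 9.260
Henderson–Hasselbalch: pH = pKa + log([B(OH)4-]/[B(OH)3]) = 9.260 + log(0.033/0.061)
pH = 9.260 + (-0.267) = 8.99

pH = 8.99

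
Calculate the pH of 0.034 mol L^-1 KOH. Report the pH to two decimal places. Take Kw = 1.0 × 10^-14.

pH = 12.53

KOH is a strong base; [OH-] = 0.034 M.
pOH = -log(0.034) = 1.47
pH = 14.00 - 1.47 = 12.53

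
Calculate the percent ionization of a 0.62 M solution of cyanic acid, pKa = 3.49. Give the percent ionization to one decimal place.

HOCN ⇌ OCN- + H+; let x = [H+] at equilibrium.
Ka = 10^(−3.49) = 3.24 × 10^-4
x ≈ √(Ka·C₀) = √(3.24 × 10^-4 × 0.62) = 1.42 × 10^-2 M
% ionization = x/C₀ × 100% = 1.42 × 10^-2/0.62 × 100% = 2.3%

2.3%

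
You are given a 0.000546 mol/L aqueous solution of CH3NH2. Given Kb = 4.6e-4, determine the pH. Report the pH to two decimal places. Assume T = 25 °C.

pH = 10.51

CH3NH2 + H2O ⇌ CH3NH3+ + OH-
Kb = x²/(0.000546 − x) = 4.6 × 10^-4
x is not negligible relative to C₀; solve x² + 0.00046·x − 2.51e-07 = 0.
x = (−Kb + √(Kb² + 4·Kb·C₀))/2 = 3.21 × 10^-4 M
pOH = −log(3.21 × 10^-4) = 3.49; pH = 14.00 − 3.49 = 10.51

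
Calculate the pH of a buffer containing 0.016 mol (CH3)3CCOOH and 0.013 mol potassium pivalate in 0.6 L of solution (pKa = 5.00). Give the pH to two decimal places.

pH = pKa + log([A⁻]/[HA]) = 5.00 + log(0.013/0.016)
pH = 5.00 + (-0.090) = 4.91

pH = 4.91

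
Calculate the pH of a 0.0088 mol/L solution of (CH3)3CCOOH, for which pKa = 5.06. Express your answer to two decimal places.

pH = 3.56

(CH3)3CCOOH ⇌ (CH3)3CCOO- + H+
Ka = 10^(−5.06) = 8.71 × 10^-6
Let x = [H+] at equilibrium. Ka = x²/(0.0088 − x).
Neglecting x in the denominator: x = √(8.71 × 10^-6 × 0.0088) = 2.77 × 10^-4 M
pH = −log[H+] = −log(2.77 × 10^-4) = 3.56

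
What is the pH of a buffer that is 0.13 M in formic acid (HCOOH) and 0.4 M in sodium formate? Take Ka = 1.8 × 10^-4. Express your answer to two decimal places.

pH = 4.23

pKa = −log(1.8 × 10^-4) = 3.745
Henderson–Hasselbalch: pH = pKa + log([HCOO-]/[HCOOH]) = 3.745 + log(0.4/0.13)
pH = 3.745 + (+0.488) = 4.23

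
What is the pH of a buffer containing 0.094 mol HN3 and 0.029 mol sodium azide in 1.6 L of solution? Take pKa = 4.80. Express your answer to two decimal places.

pH = pKa + log([A⁻]/[HA]) = 4.80 + log(0.029/0.094)
pH = 4.80 + (-0.511) = 4.29

pH = 4.29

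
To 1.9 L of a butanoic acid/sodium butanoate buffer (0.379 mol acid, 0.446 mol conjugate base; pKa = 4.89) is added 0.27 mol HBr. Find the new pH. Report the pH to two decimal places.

pH = 4.32

Added H+ converts CH3(CH2)2COO- to CH3(CH2)2COOH: CH3(CH2)2COOH → 0.649 mol, CH3(CH2)2COO- → 0.176 mol.
Henderson–Hasselbalch with mole ratio 0.176/0.649: pH = 4.89 + (-0.567)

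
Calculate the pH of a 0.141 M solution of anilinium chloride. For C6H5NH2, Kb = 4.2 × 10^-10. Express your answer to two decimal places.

C6H5NH3+ is the conjugate acid of the weak base C6H5NH2.
Ka = Kw/Kb = 1.0×10^-14 / 4.2 × 10^-10 = 2.38 × 10^-5
From the ICE table, Ka = [H+]²/(0.141 − [H+]) = 2.38 × 10^-5.
Since Ka ≪ C₀, [H+] ≈ √(Ka·C₀) = 1.83 × 10^-3 M.
Check: 1.3% ionized — well under 5%, approximation valid.
pH = −log(1.83 × 10^-3) = 2.74

pH = 2.74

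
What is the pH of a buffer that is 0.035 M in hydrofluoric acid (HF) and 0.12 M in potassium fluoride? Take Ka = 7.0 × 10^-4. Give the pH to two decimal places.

pH = 3.69

pKa = −log(7.0 × 10^-4) = 3.155
pH = pKa + log([A⁻]/[HA]) = 3.155 + log(0.12/0.035)
pH = 3.155 + (+0.535) = 3.69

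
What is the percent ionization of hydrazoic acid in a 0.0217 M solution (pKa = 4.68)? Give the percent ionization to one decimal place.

HN3 ⇌ N3- + H+; let x = [H+] at equilibrium.
Ka = 10^(−4.68) = 2.09 × 10^-5
x ≈ √(Ka·C₀) = √(2.09 × 10^-5 × 0.0217) = 6.73 × 10^-4 M
% ionization = x/C₀ × 100% = 6.73 × 10^-4/0.0217 × 100% = 3.1%

3.1%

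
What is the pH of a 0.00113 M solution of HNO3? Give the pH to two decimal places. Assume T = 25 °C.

pH = 2.95

HNO3 is a strong acid and dissociates completely, so [H+] = 0.00113 M.
pH = -log(0.00113) = 2.95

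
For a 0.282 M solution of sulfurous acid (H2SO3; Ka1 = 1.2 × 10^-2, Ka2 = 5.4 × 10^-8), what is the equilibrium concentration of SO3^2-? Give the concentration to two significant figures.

First ionization gives [H+] ≈ [HSO3-] = 5.25 × 10^-2 M.
Second step: Ka2 = [H+][SO3^2-]/[HSO3-] ≈ [SO3^2-] (since [H+] ≈ [HSO3-]).
So [SO3^2-] ≈ Ka2.

5.4 × 10^-8 M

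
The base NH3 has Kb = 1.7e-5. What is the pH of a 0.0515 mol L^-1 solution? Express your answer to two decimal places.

pH = 10.97

NH3 + H2O ⇌ NH4+ + OH-
From the ICE table, Kb = x²/(0.0515 − x) = 1.7 × 10^-5.
Neglecting x in the denominator: x = √(1.7 × 10^-5 × 0.0515) = 9.36 × 10^-4 M
(x/C₀ = 1.8% < 5%, so the approximation holds.)
pOH = −log(9.36 × 10^-4) = 3.03; pH = 14.00 − 3.03 = 10.97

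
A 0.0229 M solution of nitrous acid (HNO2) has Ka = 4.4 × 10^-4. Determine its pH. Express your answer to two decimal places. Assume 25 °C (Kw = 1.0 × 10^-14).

pH = 2.53

HNO2 ⇌ NO2- + H+
Ka = x²/(0.0229 − x) = 4.4 × 10^-4
The 5% rule fails; solving x² + Ka·x − Ka·C₀ = 0 exactly:
x = (−Ka + √(Ka² + 4·Ka·C₀))/2 = 2.96 × 10^-3 M
pH = −log[H+] = −log(2.96 × 10^-3) = 2.53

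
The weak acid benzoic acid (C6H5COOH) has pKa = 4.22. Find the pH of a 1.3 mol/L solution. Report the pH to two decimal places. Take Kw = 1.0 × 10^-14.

C6H5COOH ⇌ C6H5COO- + H+
Ka = 10^(−4.22) = 6.03 × 10^-5
From the ICE table, Ka = x²/(1.3 − x) = 6.03 × 10^-5.
Neglecting x in the denominator: x = √(6.03 × 10^-5 × 1.3) = 8.85 × 10^-3 M
Check: 0.68% ionized — well under 5%, approximation valid.
pH = −log(8.85 × 10^-3) = 2.05

pH = 2.05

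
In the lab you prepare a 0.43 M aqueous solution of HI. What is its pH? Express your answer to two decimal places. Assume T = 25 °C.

pH = 0.37

HI is a strong acid and dissociates completely, so [H+] = 0.43 M.
pH = -log(0.43) = 0.37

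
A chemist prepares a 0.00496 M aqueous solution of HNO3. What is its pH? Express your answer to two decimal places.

pH = 2.30

HNO3 is a strong acid and dissociates completely, so [H+] = 0.00496 M.
pH = -log(0.00496) = 2.30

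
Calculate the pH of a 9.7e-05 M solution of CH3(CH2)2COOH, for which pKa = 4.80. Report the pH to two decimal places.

CH3(CH2)2COOH ⇌ CH3(CH2)2COO- + H+
Ka = 10^(−4.80) = 1.58 × 10^-5
Ka = x²/(9.7e-05 − x) = 1.58 × 10^-5
x is not negligible relative to C₀; solve x² + 1.58e-05·x − 1.53e-09 = 0.
x = [−1.58e-05 + √(1.58e-05² + 6.13e-09)]/2 = 3.20 × 10^-5 M
pH = −log(3.20 × 10^-5) = 4.49

pH = 4.49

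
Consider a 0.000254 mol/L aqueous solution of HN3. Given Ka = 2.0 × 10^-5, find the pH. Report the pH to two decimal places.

HN3 ⇌ N3- + H+
Ka = [H+]²/(0.000254 − [H+]) = 2.0 × 10^-5
Here C₀/Ka ≈ 12.7, so the small-[H+] approximation fails. Use the quadratic:
[H+] = [−2e-05 + √(2e-05² + 2.03e-08)]/2 = 6.20 × 10^-5 M
pH = −log(6.20 × 10^-5) = 4.21

pH = 4.21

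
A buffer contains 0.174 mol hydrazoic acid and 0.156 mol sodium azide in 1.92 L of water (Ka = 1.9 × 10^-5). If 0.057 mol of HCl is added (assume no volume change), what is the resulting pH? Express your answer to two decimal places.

pH = 4.35

After neutralization: n(HN3) = 0.231 mol, n(N3-) = 0.099 mol.
pKa = −log(1.9 × 10^-5) = 4.721
pH = pKa + log([A⁻]/[HA]) = 4.721 + log(0.099/0.231) = 4.721 -0.368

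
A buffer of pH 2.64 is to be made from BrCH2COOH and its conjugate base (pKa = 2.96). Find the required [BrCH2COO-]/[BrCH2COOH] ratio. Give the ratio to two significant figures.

ratio = 0.48

pH = pKa + log(r) ⇒ log(r) = 2.64 − 2.96 = -0.32
r = [BrCH2COO-]/[BrCH2COOH] = 10^(-0.32) = 0.479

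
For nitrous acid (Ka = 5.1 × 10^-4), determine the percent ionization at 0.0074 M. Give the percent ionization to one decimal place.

23.0%

HNO2 ⇌ NO2- + H+; let x = [H+] at equilibrium.
Solve x² + 0.00051x − 3.77e-06 = 0 → x = 1.70 × 10^-3 M
Fraction ionized = 1.70 × 10^-3 / 0.0074 = 0.2297 → 23.0%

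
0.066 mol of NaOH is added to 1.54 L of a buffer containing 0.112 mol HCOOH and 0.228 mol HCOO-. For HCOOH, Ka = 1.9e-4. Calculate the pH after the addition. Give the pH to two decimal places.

After neutralization: n(HCOOH) = 0.046 mol, n(HCOO-) = 0.294 mol.
pKa = −log(1.9 × 10^-4) = 3.721
Henderson–Hasselbalch with mole ratio 0.294/0.046: pH = 3.721 + (+0.806)

pH = 4.53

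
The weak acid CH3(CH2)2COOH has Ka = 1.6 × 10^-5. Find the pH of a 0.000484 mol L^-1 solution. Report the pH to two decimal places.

CH3(CH2)2COOH ⇌ CH3(CH2)2COO- + H+
Ka = [H+]²/(0.000484 − [H+]) = 1.6 × 10^-5
Here C₀/Ka ≈ 30.2, so the small-[H+] approximation fails. Use the quadratic:
[H+] = [−1.6e-05 + √(1.6e-05² + 3.1e-08)]/2 = 8.04 × 10^-5 M
pH = −log[H+] = −log(8.04 × 10^-5) = 4.09

pH = 4.09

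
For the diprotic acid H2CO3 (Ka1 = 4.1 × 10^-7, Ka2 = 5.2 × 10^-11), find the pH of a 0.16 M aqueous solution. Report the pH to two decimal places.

pH = 3.59

Ka1 ≫ Ka2, so treat the first dissociation as the only significant source of H+.
Ka1 = x²/(0.16 − x) = 4.1 × 10^-7
x ≈ √(4.1 × 10^-7 × 0.16) = 2.56 × 10^-4 M
pH = −log(2.56 × 10^-4) = 3.59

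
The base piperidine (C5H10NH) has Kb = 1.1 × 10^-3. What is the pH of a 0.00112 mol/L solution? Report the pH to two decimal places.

C5H10NH + H2O ⇌ C5H10NH2+ + OH-
Let x = [OH-] at equilibrium. Kb = x²/(0.00112 − x).
Here C₀/Kb ≈ 1.02, so the small-x approximation fails. Use the quadratic:
x = (−Kb + √(Kb² + 4·Kb·C₀))/2 = 6.89 × 10^-4 M
pOH = 3.16, so pH = 14.00 − pOH = 10.84

pH = 10.84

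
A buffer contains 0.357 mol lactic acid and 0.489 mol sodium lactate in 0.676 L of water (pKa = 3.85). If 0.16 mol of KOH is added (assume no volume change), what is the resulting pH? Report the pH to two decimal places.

pH = 4.37

After neutralization: n(CH3CH(OH)COOH) = 0.197 mol, n(CH3CH(OH)COO-) = 0.649 mol.
Henderson–Hasselbalch with mole ratio 0.649/0.197: pH = 3.85 + (+0.518)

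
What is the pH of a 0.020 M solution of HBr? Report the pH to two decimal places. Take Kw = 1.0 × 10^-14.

pH = 1.70

HBr is a strong acid and dissociates completely, so [H+] = 0.020 M.
pH = -log(0.02) = 1.70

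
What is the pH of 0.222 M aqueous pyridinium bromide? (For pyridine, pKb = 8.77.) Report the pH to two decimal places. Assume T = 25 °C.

C5H5NH+ is the conjugate acid of the weak base C5H5N.
Kb = 10^(−8.77) = 1.70 × 10^-9
Ka = Kw/Kb = 1.0×10^-14 / 1.70 × 10^-9 = 5.88 × 10^-6
Let x = [H+] at equilibrium. Ka = x²/(0.222 − x).
Since Ka ≪ C₀, x ≈ √(Ka·C₀) = 1.14 × 10^-3 M.
pH = −log(1.14 × 10^-3) = 2.94

pH = 2.94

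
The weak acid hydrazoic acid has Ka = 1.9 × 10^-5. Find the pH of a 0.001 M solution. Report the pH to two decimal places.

HN3 ⇌ N3- + H+
Let x = [H+] at equilibrium. Ka = x²/(0.001 − x).
Here C₀/Ka ≈ 52.6, so the small-x approximation fails. Use the quadratic:
x = (−Ka + √(Ka² + 4·Ka·C₀))/2 = 1.29 × 10^-4 M
pH = −log(1.29 × 10^-4) = 3.89

pH = 3.89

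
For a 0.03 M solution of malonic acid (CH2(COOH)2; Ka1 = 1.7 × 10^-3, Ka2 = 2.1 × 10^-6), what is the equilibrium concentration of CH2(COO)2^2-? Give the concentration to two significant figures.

2.1 × 10^-6 M

First ionization gives [H+] ≈ [CH2(COOH)COO-] = 6.34 × 10^-3 M.
Second step: Ka2 = [H+][CH2(COO)2^2-]/[CH2(COOH)COO-] ≈ [CH2(COO)2^2-] (since [H+] ≈ [CH2(COOH)COO-]).
So [CH2(COO)2^2-] ≈ Ka2.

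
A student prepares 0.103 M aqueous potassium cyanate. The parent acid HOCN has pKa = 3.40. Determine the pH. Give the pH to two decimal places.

pH = 8.21

OCN- is the conjugate base of the weak acid HOCN.
Ka = 10^(−3.40) = 3.98 × 10^-4
Kb = Kw/Ka = 1.0×10^-14 / 3.98 × 10^-4 = 2.51 × 10^-11
From the ICE table, Kb = [OH-]²/(0.103 − [OH-]) = 2.51 × 10^-11.
Assume [OH-] ≪ 0.103: [OH-] ≈ √(2.51 × 10^-11 × 0.103) = 1.61 × 10^-6 M
Check: 0.0016% ionized — well under 5%, approximation valid.
pOH = −log(1.61 × 10^-6) = 5.79; pH = 14.00 − 5.79 = 8.21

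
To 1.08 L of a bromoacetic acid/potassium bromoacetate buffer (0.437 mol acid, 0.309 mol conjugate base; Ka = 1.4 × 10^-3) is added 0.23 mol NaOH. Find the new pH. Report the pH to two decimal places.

pH = 3.27

After neutralization: n(BrCH2COOH) = 0.207 mol, n(BrCH2COO-) = 0.539 mol.
pKa = −log(1.4 × 10^-3) = 2.854
pH = pKa + log([A⁻]/[HA]) = 2.854 + log(0.539/0.207) = 2.854 +0.416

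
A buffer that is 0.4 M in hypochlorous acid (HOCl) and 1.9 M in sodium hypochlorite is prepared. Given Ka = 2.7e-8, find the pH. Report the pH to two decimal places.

pH = 8.25

pKa = −log(2.7 × 10^-8) = 7.569
Henderson–Hasselbalch: pH = pKa + log([OCl-]/[HOCl]) = 7.569 + log(1.9/0.4)
pH = 7.569 + (+0.677) = 8.25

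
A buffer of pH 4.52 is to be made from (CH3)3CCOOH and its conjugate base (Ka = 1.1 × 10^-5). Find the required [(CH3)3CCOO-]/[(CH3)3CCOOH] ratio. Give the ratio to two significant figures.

pKa = -log(1.1 × 10^-5) = 4.959
pH = pKa + log(r) ⇒ log(r) = 4.52 − 4.959 = -0.439
r = [(CH3)3CCOO-]/[(CH3)3CCOOH] = 10^(-0.439) = 0.364

ratio = 0.36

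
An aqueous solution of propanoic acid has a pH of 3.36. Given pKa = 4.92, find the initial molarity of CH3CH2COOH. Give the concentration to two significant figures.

C₀ = 1.6 × 10^-2 M

[H+] = 10^(-3.36) = 4.37 × 10^-4 M = x
Ka = 10^(−4.92) = 1.20 × 10^-5
Ka = x²/(C₀ − x) ⇒ C₀ = x + x²/Ka
C₀ = 4.37 × 10^-4 + (4.37 × 10^-4)²/(1.20 × 10^-5) = 1.64 × 10^-2 M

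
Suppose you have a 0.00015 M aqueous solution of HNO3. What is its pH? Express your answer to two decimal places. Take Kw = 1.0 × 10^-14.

pH = 3.82

HNO3 is a strong acid and dissociates completely, so [H+] = 0.00015 M.
pH = -log(0.00015) = 3.82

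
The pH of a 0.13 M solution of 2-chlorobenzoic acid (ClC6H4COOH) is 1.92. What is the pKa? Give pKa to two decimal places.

pKa = 2.91

[H+] = 10^(-1.92) = 1.20 × 10^-2 M
At equilibrium [HA] = 0.13 − 1.20 × 10^-2 = 1.18 × 10^-1 M
Ka = [H+][A-]/[HA] = (1.20 × 10^-2)² / 1.18 × 10^-1 = 1.22 × 10^-3
pKa = -log(1.22 × 10^-3) = 2.91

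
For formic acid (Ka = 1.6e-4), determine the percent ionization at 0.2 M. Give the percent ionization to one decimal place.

HCOOH ⇌ HCOO- + H+; let x = [H+] at equilibrium.
x ≈ √(Ka·C₀) = √(1.6 × 10^-4 × 0.2) = 5.66 × 10^-3 M
% ionization = x/C₀ × 100% = 5.66 × 10^-3/0.2 × 100% = 2.8%

2.8%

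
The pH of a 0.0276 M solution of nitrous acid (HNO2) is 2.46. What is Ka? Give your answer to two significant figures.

Ka = 5.0 × 10^-4

[H+] = 10^(-2.46) = 3.47 × 10^-3 M
At equilibrium [HA] = 0.0276 − 3.47 × 10^-3 = 2.41 × 10^-2 M
Ka = [H+][A-]/[HA] = (3.47 × 10^-3)² / 2.41 × 10^-2 = 5.0 × 10^-4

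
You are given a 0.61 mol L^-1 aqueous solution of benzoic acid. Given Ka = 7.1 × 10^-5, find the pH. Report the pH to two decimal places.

C6H5COOH ⇌ C6H5COO- + H+
From the ICE table, Ka = [H+]²/(0.61 − [H+]) = 7.1 × 10^-5.
Neglecting [H+] in the denominator: [H+] = √(7.1 × 10^-5 × 0.61) = 6.58 × 10^-3 M
([H+]/C₀ = 1.1% < 5%, so the approximation holds.)
pH = −log(6.58 × 10^-3) = 2.18

pH = 2.18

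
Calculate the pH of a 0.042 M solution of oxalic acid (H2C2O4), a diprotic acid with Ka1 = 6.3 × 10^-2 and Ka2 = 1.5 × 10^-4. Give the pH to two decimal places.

pH = 1.54

Ka1 ≫ Ka2, so treat the first dissociation as the only significant source of H+.
Ka1 = x²/(0.042 − x) = 6.3 × 10^-2
Solving the quadratic: x = (−Ka1 + √(Ka1² + 4·Ka1·C₀))/2 = 2.88 × 10^-2 M
pH = −log(2.88 × 10^-2) = 1.54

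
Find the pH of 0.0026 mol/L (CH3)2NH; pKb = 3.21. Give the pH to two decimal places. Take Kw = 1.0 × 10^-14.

(CH3)2NH + H2O ⇌ (CH3)2NH2+ + OH-
Kb = 10^(−3.21) = 6.17 × 10^-4
From the ICE table, Kb = [OH-]²/(0.0026 − [OH-]) = 6.17 × 10^-4.
[OH-] is not negligible relative to C₀; solve [OH-]² + 0.000617·[OH-] − 1.6e-06 = 0.
[OH-] = (−Kb + √(Kb² + 4·Kb·C₀))/2 = 9.95 × 10^-4 M
pOH = −log(9.95 × 10^-4) = 3.00; pH = 14.00 − 3.00 = 11.00

pH = 11.00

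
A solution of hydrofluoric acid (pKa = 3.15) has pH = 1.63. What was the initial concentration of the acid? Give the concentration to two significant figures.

[H+] = 10^(-1.63) = 2.34 × 10^-2 M = x
Ka = 10^(−3.15) = 7.08 × 10^-4
Ka = x²/(C₀ − x) ⇒ C₀ = x + x²/Ka
C₀ = 2.34 × 10^-2 + (2.34 × 10^-2)²/(7.08 × 10^-4) = 7.97 × 10^-1 M

C₀ = 8.0 × 10^-1 M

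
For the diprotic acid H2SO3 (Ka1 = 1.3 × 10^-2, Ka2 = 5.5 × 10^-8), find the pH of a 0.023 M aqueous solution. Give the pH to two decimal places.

pH = 1.92

Since Ka1 ≫ Ka2, the first ionization dominates [H+].
Ka1 = x²/(0.023 − x) = 1.3 × 10^-2
Solving the quadratic: x = (−Ka1 + √(Ka1² + 4·Ka1·C₀))/2 = 1.20 × 10^-2 M
pH = −log(1.20 × 10^-2) = 1.92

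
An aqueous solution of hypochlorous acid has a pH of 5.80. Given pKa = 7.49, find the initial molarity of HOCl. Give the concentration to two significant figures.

[H+] = 10^(-5.80) = 1.58 × 10^-6 M = x
Ka = 10^(−7.49) = 3.24 × 10^-8
Ka = x²/(C₀ − x) ⇒ C₀ = x + x²/Ka
C₀ = 1.58 × 10^-6 + (1.58 × 10^-6)²/(3.24 × 10^-8) = 7.86 × 10^-5 M

C₀ = 7.9 × 10^-5 M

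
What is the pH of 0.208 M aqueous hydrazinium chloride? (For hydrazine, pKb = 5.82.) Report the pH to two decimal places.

pH = 4.43

N2H5+ is the conjugate acid of the weak base N2H4.
Kb = 10^(−5.82) = 1.51 × 10^-6
Ka = Kw/Kb = 1.0×10^-14 / 1.51 × 10^-6 = 6.62 × 10^-9
From the ICE table, Ka = [H+]²/(0.208 − [H+]) = 6.62 × 10^-9.
Since Ka ≪ C₀, [H+] ≈ √(Ka·C₀) = 3.71 × 10^-5 M.
([H+]/C₀ = 0.018% < 5%, so the approximation holds.)
pH = −log(3.71 × 10^-5) = 4.43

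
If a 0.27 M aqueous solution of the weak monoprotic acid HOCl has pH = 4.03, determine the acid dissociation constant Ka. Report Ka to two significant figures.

Ka = 3.2 × 10^-8

[H+] = 10^(-4.03) = 9.33 × 10^-5 M
At equilibrium [HA] = 0.27 − 9.33 × 10^-5 = 2.70 × 10^-1 M
Ka = [H+][A-]/[HA] = (9.33 × 10^-5)² / 2.70 × 10^-1 = 3.2 × 10^-8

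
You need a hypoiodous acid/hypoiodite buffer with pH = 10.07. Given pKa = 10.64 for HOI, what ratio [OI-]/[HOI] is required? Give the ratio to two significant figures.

ratio = 0.27

pH = pKa + log(r) ⇒ log(r) = 10.07 − 10.64 = -0.57
r = [OI-]/[HOI] = 10^(-0.57) = 0.269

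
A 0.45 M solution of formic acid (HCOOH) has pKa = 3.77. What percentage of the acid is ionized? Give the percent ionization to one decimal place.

HCOOH ⇌ HCOO- + H+; let x = [H+] at equilibrium.
Ka = 10^(−3.77) = 1.70 × 10^-4
x ≈ √(Ka·C₀) = √(1.70 × 10^-4 × 0.45) = 8.75 × 10^-3 M
Fraction ionized = 8.75 × 10^-3 / 0.45 = 0.0194 → 1.9%

1.9%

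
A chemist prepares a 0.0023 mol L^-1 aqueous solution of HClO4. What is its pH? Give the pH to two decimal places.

HClO4 is a strong acid and dissociates completely, so [H+] = 0.0023 M.
pH = -log(0.0023) = 2.64

pH = 2.64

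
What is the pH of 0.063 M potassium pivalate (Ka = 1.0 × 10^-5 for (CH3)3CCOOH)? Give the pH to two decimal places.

pH = 8.90

(CH3)3CCOO- is the conjugate base of the weak acid (CH3)3CCOOH.
Kb = Kw/Ka = 1.0×10^-14 / 1.0 × 10^-5 = 1.00 × 10^-9
From the ICE table, Kb = [OH-]²/(0.063 − [OH-]) = 1.00 × 10^-9.
Since Kb ≪ C₀, [OH-] ≈ √(Kb·C₀) = 7.94 × 10^-6 M.
pOH = 5.10, so pH = 14.00 − pOH = 8.90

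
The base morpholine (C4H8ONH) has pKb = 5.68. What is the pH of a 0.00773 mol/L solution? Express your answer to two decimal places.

C4H8ONH + H2O ⇌ C4H8ONH2+ + OH-
Kb = 10^(−5.68) = 2.09 × 10^-6
Kb = x²/(0.00773 − x) = 2.09 × 10^-6
Since Kb ≪ C₀, x ≈ √(Kb·C₀) = 1.27 × 10^-4 M.
(x/C₀ = 1.6% < 5%, so the approximation holds.)
pOH = 3.90, so pH = 14.00 − pOH = 10.10

pH = 10.10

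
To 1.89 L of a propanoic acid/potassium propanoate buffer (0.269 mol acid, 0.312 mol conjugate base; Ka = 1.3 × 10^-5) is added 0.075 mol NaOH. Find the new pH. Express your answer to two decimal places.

pH = 5.19

After neutralization: n(CH3CH2COOH) = 0.194 mol, n(CH3CH2COO-) = 0.387 mol.
pKa = −log(1.3 × 10^-5) = 4.886
pH = pKa + log(n_CH3CH2COO-/n_CH3CH2COOH) = 4.886 + log(0.387/0.194) = 4.886 + (+0.300)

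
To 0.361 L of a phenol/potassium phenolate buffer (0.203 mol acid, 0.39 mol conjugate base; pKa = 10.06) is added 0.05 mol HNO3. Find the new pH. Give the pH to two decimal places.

pH = 10.19

Added H+ converts C6H5O- to C6H5OH: C6H5OH → 0.253 mol, C6H5O- → 0.34 mol.
Henderson–Hasselbalch with mole ratio 0.34/0.253: pH = 10.06 + (+0.128)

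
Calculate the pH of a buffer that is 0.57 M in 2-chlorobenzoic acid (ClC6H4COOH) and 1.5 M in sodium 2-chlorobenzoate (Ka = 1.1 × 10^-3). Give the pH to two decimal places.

pH = 3.38

pKa = −log(1.1 × 10^-3) = 2.959
Henderson–Hasselbalch: pH = pKa + log([ClC6H4COO-]/[ClC6H4COOH]) = 2.959 + log(1.5/0.57)
pH = 2.959 + (+0.420) = 3.38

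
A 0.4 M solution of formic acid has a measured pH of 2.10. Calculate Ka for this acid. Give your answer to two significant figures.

Ka = 1.6 × 10^-4

[H+] = 10^(-2.10) = 7.94 × 10^-3 M
At equilibrium [HA] = 0.4 − 7.94 × 10^-3 = 3.92 × 10^-1 M
Ka = [H+][A-]/[HA] = (7.94 × 10^-3)² / 3.92 × 10^-1 = 1.6 × 10^-4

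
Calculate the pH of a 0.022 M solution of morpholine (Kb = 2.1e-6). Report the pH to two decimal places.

C4H8ONH + H2O ⇌ C4H8ONH2+ + OH-
Kb = [OH-]²/(0.022 − [OH-]) = 2.1 × 10^-6
Assume [OH-] ≪ 0.022: [OH-] ≈ √(2.1 × 10^-6 × 0.022) = 2.15 × 10^-4 M
([OH-]/C₀ = 0.98% < 5%, so the approximation holds.)
pOH = 3.67, so pH = 14.00 − pOH = 10.33

pH = 10.33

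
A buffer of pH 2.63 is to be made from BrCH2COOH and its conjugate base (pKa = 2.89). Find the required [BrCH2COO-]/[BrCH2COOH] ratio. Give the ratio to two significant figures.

ratio = 0.55

pH = pKa + log(r) ⇒ log(r) = 2.63 − 2.89 = -0.26
r = [BrCH2COO-]/[BrCH2COOH] = 10^(-0.26) = 0.55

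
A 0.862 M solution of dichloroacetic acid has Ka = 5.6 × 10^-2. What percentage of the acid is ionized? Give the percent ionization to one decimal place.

Cl2CHCOOH ⇌ Cl2CHCOO- + H+; let x = [H+] at equilibrium.
Solve x² + 0.056x − 0.0483 = 0 → x = 1.93 × 10^-1 M
% ionization = x/C₀ × 100% = 1.93 × 10^-1/0.862 × 100% = 22.4%

22.4%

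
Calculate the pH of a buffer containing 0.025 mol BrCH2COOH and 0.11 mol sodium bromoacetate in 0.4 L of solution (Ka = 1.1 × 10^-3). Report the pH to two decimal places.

pH = 3.60

pKa = −log(1.1 × 10^-3) = 2.959
pH = pKa + log([A⁻]/[HA]) = 2.959 + log(0.11/0.025)
pH = 2.959 + (+0.643) = 3.60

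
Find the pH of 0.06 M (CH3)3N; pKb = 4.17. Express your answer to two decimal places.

pH = 11.30

(CH3)3N + H2O ⇌ (CH3)3NH+ + OH-
Kb = 10^(−4.17) = 6.76 × 10^-5
Let x = [OH-] at equilibrium. Kb = x²/(0.06 − x).
Neglecting x in the denominator: x = √(6.76 × 10^-5 × 0.06) = 2.01 × 10^-3 M
pOH = 2.70, so pH = 14.00 − pOH = 11.30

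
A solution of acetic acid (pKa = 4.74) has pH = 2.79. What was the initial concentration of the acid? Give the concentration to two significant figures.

C₀ = 1.5 × 10^-1 M

[H+] = 10^(-2.79) = 1.62 × 10^-3 M = x
Ka = 10^(−4.74) = 1.82 × 10^-5
Ka = x²/(C₀ − x) ⇒ C₀ = x + x²/Ka
C₀ = 1.62 × 10^-3 + (1.62 × 10^-3)²/(1.82 × 10^-5) = 1.46 × 10^-1 M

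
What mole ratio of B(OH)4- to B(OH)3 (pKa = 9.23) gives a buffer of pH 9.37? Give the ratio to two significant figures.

pH = pKa + log(r) ⇒ log(r) = 9.37 − 9.23 = +0.14
r = [B(OH)4-]/[B(OH)3] = 10^(+0.14) = 1.38

ratio = 1.4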